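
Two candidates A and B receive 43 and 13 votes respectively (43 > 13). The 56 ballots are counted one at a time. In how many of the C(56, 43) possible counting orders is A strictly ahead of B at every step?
Strict-lead orderings = 1012453249500

Total orderings of the 56 votes with 43 for A: C(56, 43) = 1889912732400. By the Bertrand ballot formula (Cycle Lemma / reflection principle), the number of orderings in which A is strictly ahead of B throughout is (p − q)/(p + q) · C(p + q, p) = (43 − 13)/(43 + 13) · 1889912732400 = 1012453249500.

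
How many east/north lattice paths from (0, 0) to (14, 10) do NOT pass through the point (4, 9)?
Number of paths = 1953391

Total paths from (0, 0) to (14, 10): C(24, 14) = 1961256. Paths through (4, 9): (paths (0, 0) → (4, 9)) × (paths (4, 9) → (14, 10)) = C(13, 4) · C(11, 10) = 715 · 11 = 7865. Avoidance count = 1961256 − 7865 = 1953391.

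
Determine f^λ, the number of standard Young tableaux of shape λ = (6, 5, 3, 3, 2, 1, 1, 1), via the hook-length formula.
# SYT of shape (6, 5, 3, 3, 2, 1, 1, 1) = 3683750400

Hook-length formula: f^λ = n! / Π hook(c), product over all cells c of the Young diagram. For λ = (6, 5, 3, 3, 2, 1, 1, 1), n = 22 boxes. Hook lengths by row (left-to-right, top-to-bottom): [13, 9, 7, 4, 3, 1]; [11, 7, 5, 2, 1]; [8, 4, 2]; [7, 3, 1]; [5, 1]; [3]; [2]; [1]. Product of hooks = 305124019200. So f^λ = 22! / 305124019200 = 1124000727777607680000 / 305124019200 = 3683750400.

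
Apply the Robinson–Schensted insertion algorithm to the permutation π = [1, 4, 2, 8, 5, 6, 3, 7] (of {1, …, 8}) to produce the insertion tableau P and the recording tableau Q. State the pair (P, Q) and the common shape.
P = [1, 2, 3, 6, 7] / [4, 5] / [8];  Q = [1, 2, 4, 6, 8] / [3, 5] / [7];  common shape = (5, 2, 1)

Row-insert the values π_1, π_2, … into P one at a time, bumping the leftmost entry strictly greater than the inserted value down to the next row. The recording tableau Q records, in position (i, j), the step at which that cell was added to P.
  Insert 1 (step 1): P = [1];  Q = [1]
  Insert 4 (step 2): P = [1, 4];  Q = [1, 2]
  Insert 2 (step 3): P = [1, 2] / [4];  Q = [1, 2] / [3]
  Insert 8 (step 4): P = [1, 2, 8] / [4];  Q = [1, 2, 4] / [3]
  Insert 5 (step 5): P = [1, 2, 5] / [4, 8];  Q = [1, 2, 4] / [3, 5]
  Insert 6 (step 6): P = [1, 2, 5, 6] / [4, 8];  Q = [1, 2, 4, 6] / [3, 5]
  Insert 3 (step 7): P = [1, 2, 3, 6] / [4, 5] / [8];  Q = [1, 2, 4, 6] / [3, 5] / [7]
  Insert 7 (step 8): P = [1, 2, 3, 6, 7] / [4, 5] / [8];  Q = [1, 2, 4, 6, 8] / [3, 5] / [7]
Final shape: (5, 2, 1).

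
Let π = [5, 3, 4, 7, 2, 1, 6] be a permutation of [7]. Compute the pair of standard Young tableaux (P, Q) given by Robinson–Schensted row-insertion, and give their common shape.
P = [1, 4, 6] / [2, 7] / [3] / [5];  Q = [1, 3, 4] / [2, 7] / [5] / [6];  common shape = (3, 2, 1, 1)

Row-insert the values π_1, π_2, … into P one at a time, bumping the leftmost entry strictly greater than the inserted value down to the next row. The recording tableau Q records, in position (i, j), the step at which that cell was added to P.
  Insert 5 (step 1): P = [5];  Q = [1]
  Insert 3 (step 2): P = [3] / [5];  Q = [1] / [2]
  Insert 4 (step 3): P = [3, 4] / [5];  Q = [1, 3] / [2]
  Insert 7 (step 4): P = [3, 4, 7] / [5];  Q = [1, 3, 4] / [2]
  Insert 2 (step 5): P = [2, 4, 7] / [3] / [5];  Q = [1, 3, 4] / [2] / [5]
  Insert 1 (step 6): P = [1, 4, 7] / [2] / [3] / [5];  Q = [1, 3, 4] / [2] / [5] / [6]
  Insert 6 (step 7): P = [1, 4, 6] / [2, 7] / [3] / [5];  Q = [1, 3, 4] / [2, 7] / [5] / [6]
Final shape: (3, 2, 1, 1).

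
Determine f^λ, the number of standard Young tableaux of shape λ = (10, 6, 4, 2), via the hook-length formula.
# SYT of shape (10, 6, 4, 2) = 443201220

Hook-length formula: f^λ = n! / Π hook(c), product over all cells c of the Young diagram. For λ = (10, 6, 4, 2), n = 22 boxes. Hook lengths by row (left-to-right, top-to-bottom): [13, 12, 10, 9, 7, 6, 4, 3, 2, 1]; [8, 7, 5, 4, 2, 1]; [5, 4, 2, 1]; [2, 1]. Product of hooks = 2536095744000. So f^λ = 22! / 2536095744000 = 1124000727777607680000 / 2536095744000 = 443201220.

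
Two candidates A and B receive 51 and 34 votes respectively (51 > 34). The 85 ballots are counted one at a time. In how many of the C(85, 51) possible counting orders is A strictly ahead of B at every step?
Strict-lead orderings = 123033460966787345446836

Total orderings of the 85 votes with 51 for A: C(85, 51) = 615167304833936727234180. By the Bertrand ballot formula (Cycle Lemma / reflection principle), the number of orderings in which A is strictly ahead of B throughout is (p − q)/(p + q) · C(p + q, p) = (51 − 34)/(51 + 34) · 615167304833936727234180 = 123033460966787345446836.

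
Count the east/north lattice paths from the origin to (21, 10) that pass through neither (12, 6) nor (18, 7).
Number of paths = 24063865

Inclusion–exclusion. Total paths: C(31, 21) = 44352165. Through P₁: C(18, 12)·C(13, 9) = 13273260. Through P₂: C(25, 18)·C(6, 3) = 9614000. Since P₁ is strictly southwest of P₂, a monotone path through both must visit P₁ then P₂; paths through both = C(18, 12)·C(7, 6)·C(6, 3) = 2598960. Avoid both = 44352165 − 13273260 − 9614000 + 2598960 = 24063865.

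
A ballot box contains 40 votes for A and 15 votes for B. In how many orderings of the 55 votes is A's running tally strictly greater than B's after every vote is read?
Strict-lead orderings = 5408954784450

Total orderings of the 55 votes with 40 for A: C(55, 40) = 11899700525790. By the Bertrand ballot formula (Cycle Lemma / reflection principle), the number of orderings in which A is strictly ahead of B throughout is (p − q)/(p + q) · C(p + q, p) = (40 − 15)/(40 + 15) · 11899700525790 = 5408954784450.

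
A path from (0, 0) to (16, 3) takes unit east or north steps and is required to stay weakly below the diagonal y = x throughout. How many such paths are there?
Number of paths = 798

By the reflection principle (André's argument), the number of monotone paths to (16, 3) with n ≤ m that never go above y = x is C(19, 16) − C(19, 17) = 969 − 171 = 798.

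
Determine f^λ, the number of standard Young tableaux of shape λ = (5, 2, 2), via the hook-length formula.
# SYT of shape (5, 2, 2) = 120

Hook-length formula: f^λ = n! / Π hook(c), product over all cells c of the Young diagram. For λ = (5, 2, 2), n = 9 boxes. Hook lengths by row (left-to-right, top-to-bottom): [7, 6, 3, 2, 1]; [3, 2]; [2, 1]. Product of hooks = 3024. So f^λ = 9! / 3024 = 362880 / 3024 = 120.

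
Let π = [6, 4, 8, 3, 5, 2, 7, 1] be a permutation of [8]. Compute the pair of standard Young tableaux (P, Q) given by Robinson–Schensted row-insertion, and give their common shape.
P = [1, 5, 7] / [2, 8] / [3] / [4] / [6];  Q = [1, 3, 7] / [2, 5] / [4] / [6] / [8];  common shape = (3, 2, 1, 1, 1)

Row-insert the values π_1, π_2, … into P one at a time, bumping the leftmost entry strictly greater than the inserted value down to the next row. The recording tableau Q records, in position (i, j), the step at which that cell was added to P.
  Insert 6 (step 1): P = [6];  Q = [1]
  Insert 4 (step 2): P = [4] / [6];  Q = [1] / [2]
  Insert 8 (step 3): P = [4, 8] / [6];  Q = [1, 3] / [2]
  Insert 3 (step 4): P = [3, 8] / [4] / [6];  Q = [1, 3] / [2] / [4]
  Insert 5 (step 5): P = [3, 5] / [4, 8] / [6];  Q = [1, 3] / [2, 5] / [4]
  Insert 2 (step 6): P = [2, 5] / [3, 8] / [4] / [6];  Q = [1, 3] / [2, 5] / [4] / [6]
  Insert 7 (step 7): P = [2, 5, 7] / [3, 8] / [4] / [6];  Q = [1, 3, 7] / [2, 5] / [4] / [6]
  Insert 1 (step 8): P = [1, 5, 7] / [2, 8] / [3] / [4] / [6];  Q = [1, 3, 7] / [2, 5] / [4] / [6] / [8]
Final shape: (3, 2, 1, 1, 1).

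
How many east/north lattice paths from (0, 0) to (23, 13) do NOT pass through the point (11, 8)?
Number of paths = 1843088184

Total paths from (0, 0) to (23, 13): C(36, 23) = 2310789600. Paths through (11, 8): (paths (0, 0) → (11, 8)) × (paths (11, 8) → (23, 13)) = C(19, 11) · C(17, 12) = 75582 · 6188 = 467701416. Avoidance count = 2310789600 − 467701416 = 1843088184.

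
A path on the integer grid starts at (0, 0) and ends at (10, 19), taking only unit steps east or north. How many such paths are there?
Number of paths = 20030010

A monotone lattice path from (0, 0) to (10, 19) consists of 10 east steps and 19 north steps in some order, so it is determined by which 10 of the 29 steps are east. The count is C(29, 10) = 20030010.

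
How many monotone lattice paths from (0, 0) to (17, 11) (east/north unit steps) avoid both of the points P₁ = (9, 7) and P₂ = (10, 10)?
Number of paths = 14699412

Inclusion–exclusion. Total paths: C(28, 17) = 21474180. Through P₁: C(16, 9)·C(12, 8) = 5662800. Through P₂: C(20, 10)·C(8, 7) = 1478048. Since P₁ is strictly southwest of P₂, a monotone path through both must visit P₁ then P₂; paths through both = C(16, 9)·C(4, 1)·C(8, 7) = 366080. Avoid both = 21474180 − 5662800 − 1478048 + 366080 = 14699412.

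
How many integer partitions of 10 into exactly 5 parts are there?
p(10, 5 parts) = 7

Partitions of n into exactly k parts ↔ partitions of n − k into at most k parts (subtract 1 from each part). For n = 10, k = 5, the partitions are: 6+1+1+1+1, 5+2+1+1+1, 4+3+1+1+1, 4+2+2+1+1, 3+3+2+1+1, 3+2+2+2+1, 2+2+2+2+2. Count = 7.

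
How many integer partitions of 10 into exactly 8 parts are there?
p(10, 8 parts) = 2

Partitions of n into exactly k parts ↔ partitions of n − k into at most k parts (subtract 1 from each part). For n = 10, k = 8, the partitions are: 3+1+1+1+1+1+1+1, 2+2+1+1+1+1+1+1. Count = 2.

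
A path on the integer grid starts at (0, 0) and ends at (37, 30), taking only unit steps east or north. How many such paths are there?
Number of paths = 9989690752182277136

A monotone lattice path from (0, 0) to (37, 30) consists of 37 east steps and 30 north steps in some order, so it is determined by which 37 of the 67 steps are east. The count is C(67, 37) = 9989690752182277136.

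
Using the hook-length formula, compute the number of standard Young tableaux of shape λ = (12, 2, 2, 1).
# SYT of shape (12, 2, 2, 1) = 20944

Hook-length formula: f^λ = n! / Π hook(c), product over all cells c of the Young diagram. For λ = (12, 2, 2, 1), n = 17 boxes. Hook lengths by row (left-to-right, top-to-bottom): [15, 13, 10, 9, 8, 7, 6, 5, 4, 3, 2, 1]; [4, 2]; [3, 1]; [1]. Product of hooks = 16982784000. So f^λ = 17! / 16982784000 = 355687428096000 / 16982784000 = 20944.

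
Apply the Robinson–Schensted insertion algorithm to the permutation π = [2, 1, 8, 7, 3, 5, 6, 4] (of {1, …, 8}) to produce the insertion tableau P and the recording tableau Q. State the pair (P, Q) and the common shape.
P = [1, 3, 4, 6] / [2, 5] / [7] / [8];  Q = [1, 3, 6, 7] / [2, 4] / [5] / [8];  common shape = (4, 2, 1, 1)

Row-insert the values π_1, π_2, … into P one at a time, bumping the leftmost entry strictly greater than the inserted value down to the next row. The recording tableau Q records, in position (i, j), the step at which that cell was added to P.
  Insert 2 (step 1): P = [2];  Q = [1]
  Insert 1 (step 2): P = [1] / [2];  Q = [1] / [2]
  Insert 8 (step 3): P = [1, 8] / [2];  Q = [1, 3] / [2]
  Insert 7 (step 4): P = [1, 7] / [2, 8];  Q = [1, 3] / [2, 4]
  Insert 3 (step 5): P = [1, 3] / [2, 7] / [8];  Q = [1, 3] / [2, 4] / [5]
  Insert 5 (step 6): P = [1, 3, 5] / [2, 7] / [8];  Q = [1, 3, 6] / [2, 4] / [5]
  Insert 6 (step 7): P = [1, 3, 5, 6] / [2, 7] / [8];  Q = [1, 3, 6, 7] / [2, 4] / [5]
  Insert 4 (step 8): P = [1, 3, 4, 6] / [2, 5] / [7] / [8];  Q = [1, 3, 6, 7] / [2, 4] / [5] / [8]
Final shape: (4, 2, 1, 1).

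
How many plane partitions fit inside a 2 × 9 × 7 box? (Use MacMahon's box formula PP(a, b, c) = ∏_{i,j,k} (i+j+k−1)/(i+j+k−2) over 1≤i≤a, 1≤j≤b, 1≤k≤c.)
PP(2, 9, 7) = 27810640

Evaluate the triple product over i = 1..2, j = 1..9, k = 1..7. The factors are (2/1) · (3/2) · (4/3) · (5/4) · (6/5) · (7/6) · (8/7) · (3/2) · … (126 factors total). The numerators and denominators telescope so the product is an integer; carrying out the multiplication exactly gives PP(2, 9, 7) = 27810640.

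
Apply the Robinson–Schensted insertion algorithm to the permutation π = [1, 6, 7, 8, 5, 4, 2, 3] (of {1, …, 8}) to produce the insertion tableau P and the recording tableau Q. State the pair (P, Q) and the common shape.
P = [1, 2, 3, 8] / [4, 7] / [5] / [6];  Q = [1, 2, 3, 4] / [5, 8] / [6] / [7];  common shape = (4, 2, 1, 1)

Row-insert the values π_1, π_2, … into P one at a time, bumping the leftmost entry strictly greater than the inserted value down to the next row. The recording tableau Q records, in position (i, j), the step at which that cell was added to P.
  Insert 1 (step 1): P = [1];  Q = [1]
  Insert 6 (step 2): P = [1, 6];  Q = [1, 2]
  Insert 7 (step 3): P = [1, 6, 7];  Q = [1, 2, 3]
  Insert 8 (step 4): P = [1, 6, 7, 8];  Q = [1, 2, 3, 4]
  Insert 5 (step 5): P = [1, 5, 7, 8] / [6];  Q = [1, 2, 3, 4] / [5]
  Insert 4 (step 6): P = [1, 4, 7, 8] / [5] / [6];  Q = [1, 2, 3, 4] / [5] / [6]
  Insert 2 (step 7): P = [1, 2, 7, 8] / [4] / [5] / [6];  Q = [1, 2, 3, 4] / [5] / [6] / [7]
  Insert 3 (step 8): P = [1, 2, 3, 8] / [4, 7] / [5] / [6];  Q = [1, 2, 3, 4] / [5, 8] / [6] / [7]
Final shape: (4, 2, 1, 1).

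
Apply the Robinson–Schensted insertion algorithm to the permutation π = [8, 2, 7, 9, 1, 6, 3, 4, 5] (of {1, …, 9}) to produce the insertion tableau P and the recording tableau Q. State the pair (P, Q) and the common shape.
P = [1, 3, 4, 5] / [2, 6, 9] / [7] / [8];  Q = [1, 3, 4, 9] / [2, 6, 8] / [5] / [7];  common shape = (4, 3, 1, 1)

Row-insert the values π_1, π_2, … into P one at a time, bumping the leftmost entry strictly greater than the inserted value down to the next row. The recording tableau Q records, in position (i, j), the step at which that cell was added to P.
  Insert 8 (step 1): P = [8];  Q = [1]
  Insert 2 (step 2): P = [2] / [8];  Q = [1] / [2]
  Insert 7 (step 3): P = [2, 7] / [8];  Q = [1, 3] / [2]
  Insert 9 (step 4): P = [2, 7, 9] / [8];  Q = [1, 3, 4] / [2]
  Insert 1 (step 5): P = [1, 7, 9] / [2] / [8];  Q = [1, 3, 4] / [2] / [5]
  Insert 6 (step 6): P = [1, 6, 9] / [2, 7] / [8];  Q = [1, 3, 4] / [2, 6] / [5]
  Insert 3 (step 7): P = [1, 3, 9] / [2, 6] / [7] / [8];  Q = [1, 3, 4] / [2, 6] / [5] / [7]
  Insert 4 (step 8): P = [1, 3, 4] / [2, 6, 9] / [7] / [8];  Q = [1, 3, 4] / [2, 6, 8] / [5] / [7]
  Insert 5 (step 9): P = [1, 3, 4, 5] / [2, 6, 9] / [7] / [8];  Q = [1, 3, 4, 9] / [2, 6, 8] / [5] / [7]
Final shape: (4, 3, 1, 1).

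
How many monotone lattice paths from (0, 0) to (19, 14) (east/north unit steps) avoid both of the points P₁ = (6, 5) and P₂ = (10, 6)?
Number of paths = 450482780

Inclusion–exclusion. Total paths: C(33, 19) = 818809200. Through P₁: C(11, 6)·C(22, 13) = 229808040. Through P₂: C(16, 10)·C(17, 9) = 194674480. Since P₁ is strictly southwest of P₂, a monotone path through both must visit P₁ then P₂; paths through both = C(11, 6)·C(5, 4)·C(17, 9) = 56156100. Avoid both = 818809200 − 229808040 − 194674480 + 56156100 = 450482780.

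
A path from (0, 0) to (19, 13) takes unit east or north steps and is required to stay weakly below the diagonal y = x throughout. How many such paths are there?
Number of paths = 121580760

By the reflection principle (André's argument), the number of monotone paths to (19, 13) with n ≤ m that never go above y = x is C(32, 19) − C(32, 20) = 347373600 − 225792840 = 121580760.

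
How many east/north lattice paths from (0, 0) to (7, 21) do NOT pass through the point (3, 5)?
Number of paths = 912720

Total paths from (0, 0) to (7, 21): C(28, 7) = 1184040. Paths through (3, 5): (paths (0, 0) → (3, 5)) × (paths (3, 5) → (7, 21)) = C(8, 3) · C(20, 4) = 56 · 4845 = 271320. Avoidance count = 1184040 − 271320 = 912720.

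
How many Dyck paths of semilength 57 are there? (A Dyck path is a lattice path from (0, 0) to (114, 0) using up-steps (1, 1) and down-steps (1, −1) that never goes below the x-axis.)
C_57 = 26700952856774851904245220912664

These Dyck paths are counted by the Catalan number C_n = (1/(n + 1)) · C(2n, n). For n = 57: C_57 = (1/58) · C(114, 57) = 1548655265692941410446222812934512/58 = 26700952856774851904245220912664.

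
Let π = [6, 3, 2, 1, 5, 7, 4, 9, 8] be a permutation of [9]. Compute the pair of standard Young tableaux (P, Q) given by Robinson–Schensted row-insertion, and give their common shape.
P = [1, 4, 7, 8] / [2, 5, 9] / [3] / [6];  Q = [1, 5, 6, 8] / [2, 7, 9] / [3] / [4];  common shape = (4, 3, 1, 1)

Row-insert the values π_1, π_2, … into P one at a time, bumping the leftmost entry strictly greater than the inserted value down to the next row. The recording tableau Q records, in position (i, j), the step at which that cell was added to P.
  Insert 6 (step 1): P = [6];  Q = [1]
  Insert 3 (step 2): P = [3] / [6];  Q = [1] / [2]
  Insert 2 (step 3): P = [2] / [3] / [6];  Q = [1] / [2] / [3]
  Insert 1 (step 4): P = [1] / [2] / [3] / [6];  Q = [1] / [2] / [3] / [4]
  Insert 5 (step 5): P = [1, 5] / [2] / [3] / [6];  Q = [1, 5] / [2] / [3] / [4]
  Insert 7 (step 6): P = [1, 5, 7] / [2] / [3] / [6];  Q = [1, 5, 6] / [2] / [3] / [4]
  Insert 4 (step 7): P = [1, 4, 7] / [2, 5] / [3] / [6];  Q = [1, 5, 6] / [2, 7] / [3] / [4]
  Insert 9 (step 8): P = [1, 4, 7, 9] / [2, 5] / [3] / [6];  Q = [1, 5, 6, 8] / [2, 7] / [3] / [4]
  Insert 8 (step 9): P = [1, 4, 7, 8] / [2, 5, 9] / [3] / [6];  Q = [1, 5, 6, 8] / [2, 7, 9] / [3] / [4]
Final shape: (4, 3, 1, 1).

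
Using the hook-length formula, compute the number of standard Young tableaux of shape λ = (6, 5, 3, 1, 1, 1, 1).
# SYT of shape (6, 5, 3, 1, 1, 1, 1) = 7876440

Hook-length formula: f^λ = n! / Π hook(c), product over all cells c of the Young diagram. For λ = (6, 5, 3, 1, 1, 1, 1), n = 18 boxes. Hook lengths by row (left-to-right, top-to-bottom): [12, 7, 6, 4, 3, 1]; [10, 5, 4, 2, 1]; [7, 2, 1]; [4]; [3]; [2]; [1]. Product of hooks = 812851200. So f^λ = 18! / 812851200 = 6402373705728000 / 812851200 = 7876440.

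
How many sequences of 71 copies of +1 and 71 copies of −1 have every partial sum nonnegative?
C_71 = 5175569924646105559418940193995065716350

These ballot sequences are counted by the Catalan number C_n = (1/(n + 1)) · C(2n, n). For n = 71: C_71 = (1/72) · C(142, 71) = 372641034574519600278163693967644731577200/72 = 5175569924646105559418940193995065716350.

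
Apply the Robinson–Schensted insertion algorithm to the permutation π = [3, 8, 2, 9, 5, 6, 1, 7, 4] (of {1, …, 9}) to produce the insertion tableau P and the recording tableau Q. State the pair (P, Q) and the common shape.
P = [1, 4, 6, 7] / [2, 5, 9] / [3, 8];  Q = [1, 2, 4, 8] / [3, 5, 6] / [7, 9];  common shape = (4, 3, 2)

Row-insert the values π_1, π_2, … into P one at a time, bumping the leftmost entry strictly greater than the inserted value down to the next row. The recording tableau Q records, in position (i, j), the step at which that cell was added to P.
  Insert 3 (step 1): P = [3];  Q = [1]
  Insert 8 (step 2): P = [3, 8];  Q = [1, 2]
  Insert 2 (step 3): P = [2, 8] / [3];  Q = [1, 2] / [3]
  Insert 9 (step 4): P = [2, 8, 9] / [3];  Q = [1, 2, 4] / [3]
  Insert 5 (step 5): P = [2, 5, 9] / [3, 8];  Q = [1, 2, 4] / [3, 5]
  Insert 6 (step 6): P = [2, 5, 6] / [3, 8, 9];  Q = [1, 2, 4] / [3, 5, 6]
  Insert 1 (step 7): P = [1, 5, 6] / [2, 8, 9] / [3];  Q = [1, 2, 4] / [3, 5, 6] / [7]
  Insert 7 (step 8): P = [1, 5, 6, 7] / [2, 8, 9] / [3];  Q = [1, 2, 4, 8] / [3, 5, 6] / [7]
  Insert 4 (step 9): P = [1, 4, 6, 7] / [2, 5, 9] / [3, 8];  Q = [1, 2, 4, 8] / [3, 5, 6] / [7, 9]
Final shape: (4, 3, 2).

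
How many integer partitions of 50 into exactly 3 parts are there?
p(50, 3 parts) = 208

Partitions of n into exactly k parts are in bijection with partitions of n − k into at most k parts (subtract 1 from each part). So p(50, exactly 3) = p(47, parts ≤ 3). Computing via the recurrence p(m, j) = p(m, j−1) + p(m−j, j) gives 208.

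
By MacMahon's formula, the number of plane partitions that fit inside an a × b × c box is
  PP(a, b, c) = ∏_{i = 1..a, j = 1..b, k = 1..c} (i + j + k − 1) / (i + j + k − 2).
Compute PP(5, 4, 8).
PP(5, 4, 8) = 4789851066

Evaluate the triple product over i = 1..5, j = 1..4, k = 1..8. The factors are (2/1) · (3/2) · (4/3) · (5/4) · (6/5) · (7/6) · (8/7) · (9/8) · … (160 factors total). The numerators and denominators telescope so the product is an integer; carrying out the multiplication exactly gives PP(5, 4, 8) = 4789851066.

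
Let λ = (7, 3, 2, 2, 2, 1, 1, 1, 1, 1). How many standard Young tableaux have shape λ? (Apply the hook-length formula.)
# SYT of shape (7, 3, 2, 2, 2, 1, 1, 1, 1, 1) = 111105540

Hook-length formula: f^λ = n! / Π hook(c), product over all cells c of the Young diagram. For λ = (7, 3, 2, 2, 2, 1, 1, 1, 1, 1), n = 21 boxes. Hook lengths by row (left-to-right, top-to-bottom): [16, 10, 6, 4, 3, 2, 1]; [11, 5, 1]; [9, 3]; [8, 2]; [7, 1]; [5]; [4]; [3]; [2]; [1]. Product of hooks = 459841536000. So f^λ = 21! / 459841536000 = 51090942171709440000 / 459841536000 = 111105540.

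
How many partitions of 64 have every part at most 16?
p(64, parts ≤ 16) = 1031391

Use the recurrence p(n, m) = p(n, m−1) + p(n−m, m): either the largest part is < m (count p(n, m−1)) or the largest part is exactly m (remove one copy of m, count p(n−m, m)). With p(0, ·) = 1 this gives p(64, parts ≤ 16) = 1031391. (By conjugating Young diagrams, this also counts partitions of 64 into at most 16 parts.)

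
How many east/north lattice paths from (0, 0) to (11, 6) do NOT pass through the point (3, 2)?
Number of paths = 7426

Total paths from (0, 0) to (11, 6): C(17, 11) = 12376. Paths through (3, 2): (paths (0, 0) → (3, 2)) × (paths (3, 2) → (11, 6)) = C(5, 3) · C(12, 8) = 10 · 495 = 4950. Avoidance count = 12376 − 4950 = 7426.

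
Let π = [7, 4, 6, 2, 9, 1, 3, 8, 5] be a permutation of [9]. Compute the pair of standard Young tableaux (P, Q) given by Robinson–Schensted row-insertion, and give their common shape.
P = [1, 3, 5] / [2, 6, 8] / [4, 9] / [7];  Q = [1, 3, 5] / [2, 7, 8] / [4, 9] / [6];  common shape = (3, 3, 2, 1)

Row-insert the values π_1, π_2, … into P one at a time, bumping the leftmost entry strictly greater than the inserted value down to the next row. The recording tableau Q records, in position (i, j), the step at which that cell was added to P.
  Insert 7 (step 1): P = [7];  Q = [1]
  Insert 4 (step 2): P = [4] / [7];  Q = [1] / [2]
  Insert 6 (step 3): P = [4, 6] / [7];  Q = [1, 3] / [2]
  Insert 2 (step 4): P = [2, 6] / [4] / [7];  Q = [1, 3] / [2] / [4]
  Insert 9 (step 5): P = [2, 6, 9] / [4] / [7];  Q = [1, 3, 5] / [2] / [4]
  Insert 1 (step 6): P = [1, 6, 9] / [2] / [4] / [7];  Q = [1, 3, 5] / [2] / [4] / [6]
  Insert 3 (step 7): P = [1, 3, 9] / [2, 6] / [4] / [7];  Q = [1, 3, 5] / [2, 7] / [4] / [6]
  Insert 8 (step 8): P = [1, 3, 8] / [2, 6, 9] / [4] / [7];  Q = [1, 3, 5] / [2, 7, 8] / [4] / [6]
  Insert 5 (step 9): P = [1, 3, 5] / [2, 6, 8] / [4, 9] / [7];  Q = [1, 3, 5] / [2, 7, 8] / [4, 9] / [6]
Final shape: (3, 3, 2, 1).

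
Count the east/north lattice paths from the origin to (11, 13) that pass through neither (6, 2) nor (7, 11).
Number of paths = 1900680

Inclusion–exclusion. Total paths: C(24, 11) = 2496144. Through P₁: C(8, 6)·C(16, 5) = 122304. Through P₂: C(18, 7)·C(6, 4) = 477360. Since P₁ is strictly southwest of P₂, a monotone path through both must visit P₁ then P₂; paths through both = C(8, 6)·C(10, 1)·C(6, 4) = 4200. Avoid both = 2496144 − 122304 − 477360 + 4200 = 1900680.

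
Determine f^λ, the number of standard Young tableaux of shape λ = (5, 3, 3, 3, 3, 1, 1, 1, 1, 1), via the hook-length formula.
# SYT of shape (5, 3, 3, 3, 3, 1, 1, 1, 1, 1) = 261891630

Hook-length formula: f^λ = n! / Π hook(c), product over all cells c of the Young diagram. For λ = (5, 3, 3, 3, 3, 1, 1, 1, 1, 1), n = 22 boxes. Hook lengths by row (left-to-right, top-to-bottom): [14, 8, 7, 2, 1]; [11, 5, 4]; [10, 4, 3]; [9, 3, 2]; [8, 2, 1]; [5]; [4]; [3]; [2]; [1]. Product of hooks = 4291854336000. So f^λ = 22! / 4291854336000 = 1124000727777607680000 / 4291854336000 = 261891630.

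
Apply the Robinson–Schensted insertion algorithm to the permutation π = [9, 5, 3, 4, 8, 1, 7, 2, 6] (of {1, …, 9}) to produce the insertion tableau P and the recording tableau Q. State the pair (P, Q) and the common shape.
P = [1, 2, 6] / [3, 4, 7] / [5, 8] / [9];  Q = [1, 4, 5] / [2, 7, 9] / [3, 8] / [6];  common shape = (3, 3, 2, 1)

Row-insert the values π_1, π_2, … into P one at a time, bumping the leftmost entry strictly greater than the inserted value down to the next row. The recording tableau Q records, in position (i, j), the step at which that cell was added to P.
  Insert 9 (step 1): P = [9];  Q = [1]
  Insert 5 (step 2): P = [5] / [9];  Q = [1] / [2]
  Insert 3 (step 3): P = [3] / [5] / [9];  Q = [1] / [2] / [3]
  Insert 4 (step 4): P = [3, 4] / [5] / [9];  Q = [1, 4] / [2] / [3]
  Insert 8 (step 5): P = [3, 4, 8] / [5] / [9];  Q = [1, 4, 5] / [2] / [3]
  Insert 1 (step 6): P = [1, 4, 8] / [3] / [5] / [9];  Q = [1, 4, 5] / [2] / [3] / [6]
  Insert 7 (step 7): P = [1, 4, 7] / [3, 8] / [5] / [9];  Q = [1, 4, 5] / [2, 7] / [3] / [6]
  Insert 2 (step 8): P = [1, 2, 7] / [3, 4] / [5, 8] / [9];  Q = [1, 4, 5] / [2, 7] / [3, 8] / [6]
  Insert 6 (step 9): P = [1, 2, 6] / [3, 4, 7] / [5, 8] / [9];  Q = [1, 4, 5] / [2, 7, 9] / [3, 8] / [6]
Final shape: (3, 3, 2, 1).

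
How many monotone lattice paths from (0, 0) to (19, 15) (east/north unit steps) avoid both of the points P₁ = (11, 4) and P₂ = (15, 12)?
Number of paths = 1168011615

Inclusion–exclusion. Total paths: C(34, 19) = 1855967520. Through P₁: C(15, 11)·C(19, 8) = 103169430. Through P₂: C(27, 15)·C(7, 4) = 608435100. Since P₁ is strictly southwest of P₂, a monotone path through both must visit P₁ then P₂; paths through both = C(15, 11)·C(12, 4)·C(7, 4) = 23648625. Avoid both = 1855967520 − 103169430 − 608435100 + 23648625 = 1168011615.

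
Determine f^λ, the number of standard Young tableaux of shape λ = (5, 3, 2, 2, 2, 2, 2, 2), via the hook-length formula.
# SYT of shape (5, 3, 2, 2, 2, 2, 2, 2) = 8817900

Hook-length formula: f^λ = n! / Π hook(c), product over all cells c of the Young diagram. For λ = (5, 3, 2, 2, 2, 2, 2, 2), n = 20 boxes. Hook lengths by row (left-to-right, top-to-bottom): [12, 11, 4, 2, 1]; [9, 8, 1]; [7, 6]; [6, 5]; [5, 4]; [4, 3]; [3, 2]; [2, 1]. Product of hooks = 275904921600. So f^λ = 20! / 275904921600 = 2432902008176640000 / 275904921600 = 8817900.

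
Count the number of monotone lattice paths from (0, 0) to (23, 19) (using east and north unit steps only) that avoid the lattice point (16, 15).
Number of paths = 347597046450

Total paths from (0, 0) to (23, 19): C(42, 23) = 446775310800. Paths through (16, 15): (paths (0, 0) → (16, 15)) × (paths (16, 15) → (23, 19)) = C(31, 16) · C(11, 7) = 300540195 · 330 = 99178264350. Avoidance count = 446775310800 − 99178264350 = 347597046450.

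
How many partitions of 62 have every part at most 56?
p(62, parts ≤ 56) = 1300137

Use the recurrence p(n, m) = p(n, m−1) + p(n−m, m): either the largest part is < m (count p(n, m−1)) or the largest part is exactly m (remove one copy of m, count p(n−m, m)). With p(0, ·) = 1 this gives p(62, parts ≤ 56) = 1300137. (By conjugating Young diagrams, this also counts partitions of 62 into at most 56 parts.)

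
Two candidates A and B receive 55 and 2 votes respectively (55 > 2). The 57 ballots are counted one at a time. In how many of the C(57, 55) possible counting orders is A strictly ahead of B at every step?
Strict-lead orderings = 1484

Total orderings of the 57 votes with 55 for A: C(57, 55) = 1596. By the Bertrand ballot formula (Cycle Lemma / reflection principle), the number of orderings in which A is strictly ahead of B throughout is (p − q)/(p + q) · C(p + q, p) = (55 − 2)/(55 + 2) · 1596 = 1484.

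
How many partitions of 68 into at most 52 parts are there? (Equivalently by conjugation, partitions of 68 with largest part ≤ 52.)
p(68, parts ≤ 52) = 3087051

Use the recurrence p(n, m) = p(n, m−1) + p(n−m, m): either the largest part is < m (count p(n, m−1)) or the largest part is exactly m (remove one copy of m, count p(n−m, m)). With p(0, ·) = 1 this gives p(68, parts ≤ 52) = 3087051. (By conjugating Young diagrams, this also counts partitions of 68 into at most 52 parts.)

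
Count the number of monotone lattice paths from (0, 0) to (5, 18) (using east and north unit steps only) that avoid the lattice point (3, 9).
Number of paths = 21549

Total paths from (0, 0) to (5, 18): C(23, 5) = 33649. Paths through (3, 9): (paths (0, 0) → (3, 9)) × (paths (3, 9) → (5, 18)) = C(12, 3) · C(11, 2) = 220 · 55 = 12100. Avoidance count = 33649 − 12100 = 21549.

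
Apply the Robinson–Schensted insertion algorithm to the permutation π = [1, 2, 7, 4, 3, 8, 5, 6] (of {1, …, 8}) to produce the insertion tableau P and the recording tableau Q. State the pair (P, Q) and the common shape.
P = [1, 2, 3, 5, 6] / [4, 8] / [7];  Q = [1, 2, 3, 6, 8] / [4, 7] / [5];  common shape = (5, 2, 1)

Row-insert the values π_1, π_2, … into P one at a time, bumping the leftmost entry strictly greater than the inserted value down to the next row. The recording tableau Q records, in position (i, j), the step at which that cell was added to P.
  Insert 1 (step 1): P = [1];  Q = [1]
  Insert 2 (step 2): P = [1, 2];  Q = [1, 2]
  Insert 7 (step 3): P = [1, 2, 7];  Q = [1, 2, 3]
  Insert 4 (step 4): P = [1, 2, 4] / [7];  Q = [1, 2, 3] / [4]
  Insert 3 (step 5): P = [1, 2, 3] / [4] / [7];  Q = [1, 2, 3] / [4] / [5]
  Insert 8 (step 6): P = [1, 2, 3, 8] / [4] / [7];  Q = [1, 2, 3, 6] / [4] / [5]
  Insert 5 (step 7): P = [1, 2, 3, 5] / [4, 8] / [7];  Q = [1, 2, 3, 6] / [4, 7] / [5]
  Insert 6 (step 8): P = [1, 2, 3, 5, 6] / [4, 8] / [7];  Q = [1, 2, 3, 6, 8] / [4, 7] / [5]
Final shape: (5, 2, 1).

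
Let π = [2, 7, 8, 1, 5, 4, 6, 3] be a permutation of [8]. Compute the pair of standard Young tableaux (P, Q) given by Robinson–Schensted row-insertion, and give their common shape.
P = [1, 3, 6] / [2, 4, 8] / [5] / [7];  Q = [1, 2, 3] / [4, 5, 7] / [6] / [8];  common shape = (3, 3, 1, 1)

Row-insert the values π_1, π_2, … into P one at a time, bumping the leftmost entry strictly greater than the inserted value down to the next row. The recording tableau Q records, in position (i, j), the step at which that cell was added to P.
  Insert 2 (step 1): P = [2];  Q = [1]
  Insert 7 (step 2): P = [2, 7];  Q = [1, 2]
  Insert 8 (step 3): P = [2, 7, 8];  Q = [1, 2, 3]
  Insert 1 (step 4): P = [1, 7, 8] / [2];  Q = [1, 2, 3] / [4]
  Insert 5 (step 5): P = [1, 5, 8] / [2, 7];  Q = [1, 2, 3] / [4, 5]
  Insert 4 (step 6): P = [1, 4, 8] / [2, 5] / [7];  Q = [1, 2, 3] / [4, 5] / [6]
  Insert 6 (step 7): P = [1, 4, 6] / [2, 5, 8] / [7];  Q = [1, 2, 3] / [4, 5, 7] / [6]
  Insert 3 (step 8): P = [1, 3, 6] / [2, 4, 8] / [5] / [7];  Q = [1, 2, 3] / [4, 5, 7] / [6] / [8]
Final shape: (3, 3, 1, 1).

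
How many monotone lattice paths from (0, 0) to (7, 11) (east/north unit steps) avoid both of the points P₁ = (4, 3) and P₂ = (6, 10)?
Number of paths = 12553

Inclusion–exclusion. Total paths: C(18, 7) = 31824. Through P₁: C(7, 4)·C(11, 3) = 5775. Through P₂: C(16, 6)·C(2, 1) = 16016. Since P₁ is strictly southwest of P₂, a monotone path through both must visit P₁ then P₂; paths through both = C(7, 4)·C(9, 2)·C(2, 1) = 2520. Avoid both = 31824 − 5775 − 16016 + 2520 = 12553.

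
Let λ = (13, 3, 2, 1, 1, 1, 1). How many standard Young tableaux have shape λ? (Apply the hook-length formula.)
# SYT of shape (13, 3, 2, 1, 1, 1, 1) = 28078050

Hook-length formula: f^λ = n! / Π hook(c), product over all cells c of the Young diagram. For λ = (13, 3, 2, 1, 1, 1, 1), n = 22 boxes. Hook lengths by row (left-to-right, top-to-bottom): [19, 14, 12, 10, 9, 8, 7, 6, 5, 4, 3, 2, 1]; [8, 3, 1]; [6, 1]; [4]; [3]; [2]; [1]. Product of hooks = 40031295897600. So f^λ = 22! / 40031295897600 = 1124000727777607680000 / 40031295897600 = 28078050.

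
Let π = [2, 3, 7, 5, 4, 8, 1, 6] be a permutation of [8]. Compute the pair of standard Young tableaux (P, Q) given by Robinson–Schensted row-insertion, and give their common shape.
P = [1, 3, 4, 6] / [2, 8] / [5] / [7];  Q = [1, 2, 3, 6] / [4, 8] / [5] / [7];  common shape = (4, 2, 1, 1)

Row-insert the values π_1, π_2, … into P one at a time, bumping the leftmost entry strictly greater than the inserted value down to the next row. The recording tableau Q records, in position (i, j), the step at which that cell was added to P.
  Insert 2 (step 1): P = [2];  Q = [1]
  Insert 3 (step 2): P = [2, 3];  Q = [1, 2]
  Insert 7 (step 3): P = [2, 3, 7];  Q = [1, 2, 3]
  Insert 5 (step 4): P = [2, 3, 5] / [7];  Q = [1, 2, 3] / [4]
  Insert 4 (step 5): P = [2, 3, 4] / [5] / [7];  Q = [1, 2, 3] / [4] / [5]
  Insert 8 (step 6): P = [2, 3, 4, 8] / [5] / [7];  Q = [1, 2, 3, 6] / [4] / [5]
  Insert 1 (step 7): P = [1, 3, 4, 8] / [2] / [5] / [7];  Q = [1, 2, 3, 6] / [4] / [5] / [7]
  Insert 6 (step 8): P = [1, 3, 4, 6] / [2, 8] / [5] / [7];  Q = [1, 2, 3, 6] / [4, 8] / [5] / [7]
Final shape: (4, 2, 1, 1).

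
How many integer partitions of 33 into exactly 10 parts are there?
p(33, 10 parts) = 984

Partitions of n into exactly k parts are in bijection with partitions of n − k into at most k parts (subtract 1 from each part). So p(33, exactly 10) = p(23, parts ≤ 10). Computing via the recurrence p(m, j) = p(m, j−1) + p(m−j, j) gives 984.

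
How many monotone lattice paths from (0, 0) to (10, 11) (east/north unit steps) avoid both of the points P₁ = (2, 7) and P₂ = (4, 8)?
Number of paths = 302388

Inclusion–exclusion. Total paths: C(21, 10) = 352716. Through P₁: C(9, 2)·C(12, 8) = 17820. Through P₂: C(12, 4)·C(9, 6) = 41580. Since P₁ is strictly southwest of P₂, a monotone path through both must visit P₁ then P₂; paths through both = C(9, 2)·C(3, 2)·C(9, 6) = 9072. Avoid both = 352716 − 17820 − 41580 + 9072 = 302388.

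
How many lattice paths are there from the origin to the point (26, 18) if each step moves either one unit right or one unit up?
Number of paths = 1029530696964

A monotone lattice path from (0, 0) to (26, 18) consists of 26 east steps and 18 north steps in some order, so it is determined by which 26 of the 44 steps are east. The count is C(44, 26) = 1029530696964.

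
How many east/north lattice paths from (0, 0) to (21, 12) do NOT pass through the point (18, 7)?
Number of paths = 327898120

Total paths from (0, 0) to (21, 12): C(33, 21) = 354817320. Paths through (18, 7): (paths (0, 0) → (18, 7)) × (paths (18, 7) → (21, 12)) = C(25, 18) · C(8, 3) = 480700 · 56 = 26919200. Avoidance count = 354817320 − 26919200 = 327898120.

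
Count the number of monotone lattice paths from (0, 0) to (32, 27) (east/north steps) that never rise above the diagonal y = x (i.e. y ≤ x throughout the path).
Number of paths = 8800480226417474

By the reflection principle (André's argument), the number of monotone paths to (32, 27) with n ≤ m that never go above y = x is C(59, 32) − C(59, 33) = 48402641245296107 − 39602161018878633 = 8800480226417474.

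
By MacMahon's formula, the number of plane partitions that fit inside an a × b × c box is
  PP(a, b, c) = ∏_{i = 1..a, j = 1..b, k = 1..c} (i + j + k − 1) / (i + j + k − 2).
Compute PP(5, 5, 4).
PP(5, 5, 4) = 16818516

Evaluate the triple product over i = 1..5, j = 1..5, k = 1..4. The factors are (2/1) · (3/2) · (4/3) · (5/4) · (3/2) · (4/3) · (5/4) · (6/5) · … (100 factors total). The numerators and denominators telescope so the product is an integer; carrying out the multiplication exactly gives PP(5, 5, 4) = 16818516.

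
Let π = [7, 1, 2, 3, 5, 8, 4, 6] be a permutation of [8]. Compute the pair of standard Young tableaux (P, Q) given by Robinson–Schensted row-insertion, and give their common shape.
P = [1, 2, 3, 4, 6] / [5, 8] / [7];  Q = [1, 3, 4, 5, 6] / [2, 8] / [7];  common shape = (5, 2, 1)

Row-insert the values π_1, π_2, … into P one at a time, bumping the leftmost entry strictly greater than the inserted value down to the next row. The recording tableau Q records, in position (i, j), the step at which that cell was added to P.
  Insert 7 (step 1): P = [7];  Q = [1]
  Insert 1 (step 2): P = [1] / [7];  Q = [1] / [2]
  Insert 2 (step 3): P = [1, 2] / [7];  Q = [1, 3] / [2]
  Insert 3 (step 4): P = [1, 2, 3] / [7];  Q = [1, 3, 4] / [2]
  Insert 5 (step 5): P = [1, 2, 3, 5] / [7];  Q = [1, 3, 4, 5] / [2]
  Insert 8 (step 6): P = [1, 2, 3, 5, 8] / [7];  Q = [1, 3, 4, 5, 6] / [2]
  Insert 4 (step 7): P = [1, 2, 3, 4, 8] / [5] / [7];  Q = [1, 3, 4, 5, 6] / [2] / [7]
  Insert 6 (step 8): P = [1, 2, 3, 4, 6] / [5, 8] / [7];  Q = [1, 3, 4, 5, 6] / [2, 8] / [7]
Final shape: (5, 2, 1).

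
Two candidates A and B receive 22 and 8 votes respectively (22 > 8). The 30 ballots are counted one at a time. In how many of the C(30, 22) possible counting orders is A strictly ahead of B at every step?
Strict-lead orderings = 2731365

Total orderings of the 30 votes with 22 for A: C(30, 22) = 5852925. By the Bertrand ballot formula (Cycle Lemma / reflection principle), the number of orderings in which A is strictly ahead of B throughout is (p − q)/(p + q) · C(p + q, p) = (22 − 8)/(22 + 8) · 5852925 = 2731365.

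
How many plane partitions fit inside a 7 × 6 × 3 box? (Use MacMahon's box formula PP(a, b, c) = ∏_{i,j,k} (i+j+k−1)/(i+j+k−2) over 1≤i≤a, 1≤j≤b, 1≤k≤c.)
PP(7, 6, 3) = 131589315

Evaluate the triple product over i = 1..7, j = 1..6, k = 1..3. The factors are (2/1) · (3/2) · (4/3) · (3/2) · (4/3) · (5/4) · (4/3) · (5/4) · … (126 factors total). The numerators and denominators telescope so the product is an integer; carrying out the multiplication exactly gives PP(7, 6, 3) = 131589315.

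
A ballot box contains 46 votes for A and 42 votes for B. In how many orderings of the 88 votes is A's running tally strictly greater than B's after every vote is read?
Strict-lead orderings = 1090517614891254687077640

Total orderings of the 88 votes with 46 for A: C(88, 46) = 23991387527607603115708080. By the Bertrand ballot formula (Cycle Lemma / reflection principle), the number of orderings in which A is strictly ahead of B throughout is (p − q)/(p + q) · C(p + q, p) = (46 − 42)/(46 + 42) · 23991387527607603115708080 = 1090517614891254687077640.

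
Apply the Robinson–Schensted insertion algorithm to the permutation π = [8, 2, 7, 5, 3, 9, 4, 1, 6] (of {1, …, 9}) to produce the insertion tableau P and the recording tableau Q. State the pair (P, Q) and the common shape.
P = [1, 3, 4, 6] / [2, 9] / [5] / [7] / [8];  Q = [1, 3, 6, 9] / [2, 7] / [4] / [5] / [8];  common shape = (4, 2, 1, 1, 1)

Row-insert the values π_1, π_2, … into P one at a time, bumping the leftmost entry strictly greater than the inserted value down to the next row. The recording tableau Q records, in position (i, j), the step at which that cell was added to P.
  Insert 8 (step 1): P = [8];  Q = [1]
  Insert 2 (step 2): P = [2] / [8];  Q = [1] / [2]
  Insert 7 (step 3): P = [2, 7] / [8];  Q = [1, 3] / [2]
  Insert 5 (step 4): P = [2, 5] / [7] / [8];  Q = [1, 3] / [2] / [4]
  Insert 3 (step 5): P = [2, 3] / [5] / [7] / [8];  Q = [1, 3] / [2] / [4] / [5]
  Insert 9 (step 6): P = [2, 3, 9] / [5] / [7] / [8];  Q = [1, 3, 6] / [2] / [4] / [5]
  Insert 4 (step 7): P = [2, 3, 4] / [5, 9] / [7] / [8];  Q = [1, 3, 6] / [2, 7] / [4] / [5]
  Insert 1 (step 8): P = [1, 3, 4] / [2, 9] / [5] / [7] / [8];  Q = [1, 3, 6] / [2, 7] / [4] / [5] / [8]
  Insert 6 (step 9): P = [1, 3, 4, 6] / [2, 9] / [5] / [7] / [8];  Q = [1, 3, 6, 9] / [2, 7] / [4] / [5] / [8]
Final shape: (4, 2, 1, 1, 1).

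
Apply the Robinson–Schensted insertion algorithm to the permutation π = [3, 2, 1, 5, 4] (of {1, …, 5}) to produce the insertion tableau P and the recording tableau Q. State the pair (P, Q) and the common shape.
P = [1, 4] / [2, 5] / [3];  Q = [1, 4] / [2, 5] / [3];  common shape = (2, 2, 1)

Row-insert the values π_1, π_2, … into P one at a time, bumping the leftmost entry strictly greater than the inserted value down to the next row. The recording tableau Q records, in position (i, j), the step at which that cell was added to P.
  Insert 3 (step 1): P = [3];  Q = [1]
  Insert 2 (step 2): P = [2] / [3];  Q = [1] / [2]
  Insert 1 (step 3): P = [1] / [2] / [3];  Q = [1] / [2] / [3]
  Insert 5 (step 4): P = [1, 5] / [2] / [3];  Q = [1, 4] / [2] / [3]
  Insert 4 (step 5): P = [1, 4] / [2, 5] / [3];  Q = [1, 4] / [2, 5] / [3]
Final shape: (2, 2, 1).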